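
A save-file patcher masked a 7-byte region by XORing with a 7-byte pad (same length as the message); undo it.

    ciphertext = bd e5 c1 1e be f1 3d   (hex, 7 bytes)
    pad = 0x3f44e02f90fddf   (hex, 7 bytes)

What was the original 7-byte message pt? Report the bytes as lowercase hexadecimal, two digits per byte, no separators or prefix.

82a121312e0ce2

XOR is its own inverse, so applying the key byte-wise gives the result directly.
189 XOR  63 = 130
229 XOR  68 = 161
193 XOR 224 =  33
 30 XOR  47 =  49
190 XOR 144 =  46
241 XOR 253 =  12
 61 XOR 223 = 226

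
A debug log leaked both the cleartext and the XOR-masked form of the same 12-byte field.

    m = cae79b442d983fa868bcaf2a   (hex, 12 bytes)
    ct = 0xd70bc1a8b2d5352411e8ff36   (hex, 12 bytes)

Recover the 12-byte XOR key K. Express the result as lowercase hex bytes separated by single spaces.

1d ec 5a ec 9f 4d 0a 8c 79 54 50 1c

Since ct = m ⊕ K, XORing both sides with m gives K = m ⊕ ct.
byte 0: 202 xor 215 =  29
byte 1: 231 xor  11 = 236
byte 2: 155 xor 193 =  90
byte 3:  68 xor 168 = 236
byte 4:  45 xor 178 = 159
byte 5: 152 xor 213 =  77
byte 6:  63 xor  53 =  10
byte 7: 168 xor  36 = 140
byte 8: 104 xor  17 = 121
byte 9: 188 xor 232 =  84
byte 10: 175 xor 255 =  80
byte 11:  42 xor  54 =  28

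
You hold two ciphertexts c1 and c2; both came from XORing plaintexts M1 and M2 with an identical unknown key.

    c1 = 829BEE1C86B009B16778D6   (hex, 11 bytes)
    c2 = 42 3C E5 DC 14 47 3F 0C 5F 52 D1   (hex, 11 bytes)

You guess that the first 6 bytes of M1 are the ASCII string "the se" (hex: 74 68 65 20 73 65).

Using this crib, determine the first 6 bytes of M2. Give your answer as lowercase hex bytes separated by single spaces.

b4 cf 6e e0 e1 92

First, c1 ⊕ c2 = (M1 ⊕ K) ⊕ (M2 ⊕ K) = M1 ⊕ M2, so the key drops out. Then M2 = (M1 ⊕ M2) ⊕ M1 over the first 6 bytes.
byte 0: (82 XOR 42) XOR 74 = c0 XOR 74 = b4
byte 1: (9b XOR 3c) XOR 68 = a7 XOR 68 = cf
byte 2: (ee XOR e5) XOR 65 = 0b XOR 65 = 6e
byte 3: (1c XOR dc) XOR 20 = c0 XOR 20 = e0
byte 4: (86 XOR 14) XOR 73 = 92 XOR 73 = e1
byte 5: (b0 XOR 47) XOR 65 = f7 XOR 65 = 92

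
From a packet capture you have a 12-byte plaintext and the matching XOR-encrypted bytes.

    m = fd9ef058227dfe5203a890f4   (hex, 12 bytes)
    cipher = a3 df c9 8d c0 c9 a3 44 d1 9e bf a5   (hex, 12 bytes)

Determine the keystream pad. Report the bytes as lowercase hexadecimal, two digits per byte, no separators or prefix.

5e4139d5e2b45d16d2362f51

Since cipher = m ⊕ pad, XORing both sides with m gives pad = m ⊕ cipher.
byte 0: 11111101 XOR 10100011 = 01011110
byte 1: 10011110 XOR 11011111 = 01000001
byte 2: 11110000 XOR 11001001 = 00111001
byte 3: 01011000 XOR 10001101 = 11010101
byte 4: 00100010 XOR 11000000 = 11100010
byte 5: 01111101 XOR 11001001 = 10110100
byte 6: 11111110 XOR 10100011 = 01011101
byte 7: 01010010 XOR 01000100 = 00010110
byte 8: 00000011 XOR 11010001 = 11010010
byte 9: 10101000 XOR 10011110 = 00110110
byte 10: 10010000 XOR 10111111 = 00101111
byte 11: 11110100 XOR 10100101 = 01010001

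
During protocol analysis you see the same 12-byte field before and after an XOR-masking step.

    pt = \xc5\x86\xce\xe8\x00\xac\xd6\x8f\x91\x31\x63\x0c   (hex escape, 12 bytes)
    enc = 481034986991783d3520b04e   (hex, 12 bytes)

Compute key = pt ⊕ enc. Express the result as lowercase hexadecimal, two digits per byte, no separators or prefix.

8d96fa70693daeb2a411d342

Since enc = pt ⊕ key, XORing both sides with pt gives key = pt ⊕ enc.
197 ⊕  72 = 141
134 ⊕  16 = 150
206 ⊕  52 = 250
232 ⊕ 152 = 112
  0 ⊕ 105 = 105
172 ⊕ 145 =  61
214 ⊕ 120 = 174
143 ⊕  61 = 178
145 ⊕  53 = 164
 49 ⊕  32 =  17
 99 ⊕ 176 = 211
 12 ⊕  78 =  66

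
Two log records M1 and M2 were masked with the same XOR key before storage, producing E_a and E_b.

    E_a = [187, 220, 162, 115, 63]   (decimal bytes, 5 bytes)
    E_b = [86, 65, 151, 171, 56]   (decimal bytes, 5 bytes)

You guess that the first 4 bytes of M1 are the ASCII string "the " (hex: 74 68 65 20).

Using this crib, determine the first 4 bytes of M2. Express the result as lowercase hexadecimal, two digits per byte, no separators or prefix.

99f550f8

First, E_a ⊕ E_b = (M1 ⊕ K) ⊕ (M2 ⊕ K) = M1 ⊕ M2, so the key drops out. Then M2 = (M1 ⊕ M2) ⊕ M1 over the first 4 bytes.
byte 0: (bb XOR 56) XOR 74 = ed XOR 74 = 99
byte 1: (dc XOR 41) XOR 68 = 9d XOR 68 = f5
byte 2: (a2 XOR 97) XOR 65 = 35 XOR 65 = 50
byte 3: (73 XOR ab) XOR 20 = d8 XOR 20 = f8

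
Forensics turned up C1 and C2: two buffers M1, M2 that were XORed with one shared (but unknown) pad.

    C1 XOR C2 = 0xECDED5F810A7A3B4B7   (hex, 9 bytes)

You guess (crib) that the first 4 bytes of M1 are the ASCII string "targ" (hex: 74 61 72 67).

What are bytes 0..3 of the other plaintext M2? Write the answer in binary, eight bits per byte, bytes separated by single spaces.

Since C1 ⊕ C2 = M1 ⊕ M2, XORing with the guessed M1 bytes yields the corresponding M2 bytes: M2 = (C1 ⊕ C2) ⊕ M1.
byte 0: ec ⊕ 74 = 98
byte 1: de ⊕ 61 = bf
byte 2: d5 ⊕ 72 = a7
byte 3: f8 ⊕ 67 = 9f

10011000 10111111 10100111 10011111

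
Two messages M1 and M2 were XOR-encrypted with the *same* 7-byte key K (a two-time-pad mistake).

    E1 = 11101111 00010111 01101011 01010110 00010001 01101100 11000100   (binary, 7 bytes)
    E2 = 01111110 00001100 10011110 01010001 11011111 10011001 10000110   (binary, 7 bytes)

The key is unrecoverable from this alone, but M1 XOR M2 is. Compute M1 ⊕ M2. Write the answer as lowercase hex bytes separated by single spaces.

E1 ⊕ E2 = (M1 ⊕ K) ⊕ (M2 ⊕ K) = M1 ⊕ M2 — the shared key cancels under XOR.
ef ⊕ 7e = 91
17 ⊕ 0c = 1b
6b ⊕ 9e = f5
56 ⊕ 51 = 07
11 ⊕ df = ce
6c ⊕ 99 = f5
c4 ⊕ 86 = 42

91 1b f5 07 ce f5 42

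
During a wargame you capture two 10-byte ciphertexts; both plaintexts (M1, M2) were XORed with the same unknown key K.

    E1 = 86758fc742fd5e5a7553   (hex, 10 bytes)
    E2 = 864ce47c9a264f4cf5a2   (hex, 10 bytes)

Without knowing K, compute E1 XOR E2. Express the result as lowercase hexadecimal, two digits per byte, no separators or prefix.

00396bbbd8db111680f1

E1 ⊕ E2 = (M1 ⊕ K) ⊕ (M2 ⊕ K) = M1 ⊕ M2 — the shared key cancels under XOR.
86 XOR 86 = 00
75 XOR 4c = 39
8f XOR e4 = 6b
c7 XOR 7c = bb
42 XOR 9a = d8
fd XOR 26 = db
5e XOR 4f = 11
5a XOR 4c = 16
75 XOR f5 = 80
53 XOR a2 = f1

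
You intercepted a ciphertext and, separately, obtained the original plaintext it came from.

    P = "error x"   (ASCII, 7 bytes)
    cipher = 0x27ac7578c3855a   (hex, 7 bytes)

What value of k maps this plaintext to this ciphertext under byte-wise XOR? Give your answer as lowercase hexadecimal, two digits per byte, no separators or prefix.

Since cipher = P ⊕ k, XORing both sides with P gives k = P ⊕ cipher.
byte 0: 65 XOR 27 = 42
byte 1: 72 XOR ac = de
byte 2: 72 XOR 75 = 07
byte 3: 6f XOR 78 = 17
byte 4: 72 XOR c3 = b1
byte 5: 20 XOR 85 = a5
byte 6: 78 XOR 5a = 22

42de0717b1a522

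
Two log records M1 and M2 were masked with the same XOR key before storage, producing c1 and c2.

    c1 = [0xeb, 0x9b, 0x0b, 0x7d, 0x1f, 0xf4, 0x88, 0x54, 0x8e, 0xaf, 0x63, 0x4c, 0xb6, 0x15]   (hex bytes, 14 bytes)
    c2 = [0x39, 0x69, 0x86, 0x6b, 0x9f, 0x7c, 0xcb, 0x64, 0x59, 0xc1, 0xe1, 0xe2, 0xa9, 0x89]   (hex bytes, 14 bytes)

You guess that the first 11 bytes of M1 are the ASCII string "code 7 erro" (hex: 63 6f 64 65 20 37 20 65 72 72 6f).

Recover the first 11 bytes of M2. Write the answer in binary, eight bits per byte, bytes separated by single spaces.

10110001 10011101 11101001 01110011 10100000 10111111 01100011 01010101 10100101 00011100 11101101

First, c1 ⊕ c2 = (M1 ⊕ K) ⊕ (M2 ⊕ K) = M1 ⊕ M2, so the key drops out. Then M2 = (M1 ⊕ M2) ⊕ M1 over the first 11 bytes.
byte 0: (eb ⊕ 39) ⊕ 63 = d2 ⊕ 63 = b1
byte 1: (9b ⊕ 69) ⊕ 6f = f2 ⊕ 6f = 9d
byte 2: (0b ⊕ 86) ⊕ 64 = 8d ⊕ 64 = e9
byte 3: (7d ⊕ 6b) ⊕ 65 = 16 ⊕ 65 = 73
byte 4: (1f ⊕ 9f) ⊕ 20 = 80 ⊕ 20 = a0
byte 5: (f4 ⊕ 7c) ⊕ 37 = 88 ⊕ 37 = bf
byte 6: (88 ⊕ cb) ⊕ 20 = 43 ⊕ 20 = 63
byte 7: (54 ⊕ 64) ⊕ 65 = 30 ⊕ 65 = 55
byte 8: (8e ⊕ 59) ⊕ 72 = d7 ⊕ 72 = a5
byte 9: (af ⊕ c1) ⊕ 72 = 6e ⊕ 72 = 1c
byte 10: (63 ⊕ e1) ⊕ 6f = 82 ⊕ 6f = ed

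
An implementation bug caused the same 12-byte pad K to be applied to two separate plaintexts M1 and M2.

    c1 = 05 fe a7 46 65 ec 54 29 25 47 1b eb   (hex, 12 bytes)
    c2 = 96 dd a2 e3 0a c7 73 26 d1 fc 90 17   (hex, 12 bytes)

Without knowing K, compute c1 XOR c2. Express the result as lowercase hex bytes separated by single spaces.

c1 ⊕ c2 = (M1 ⊕ K) ⊕ (M2 ⊕ K) = M1 ⊕ M2 — the shared key cancels under XOR.
05 XOR 96 = 93
fe XOR dd = 23
a7 XOR a2 = 05
46 XOR e3 = a5
65 XOR 0a = 6f
ec XOR c7 = 2b
54 XOR 73 = 27
29 XOR 26 = 0f
25 XOR d1 = f4
47 XOR fc = bb
1b XOR 90 = 8b
eb XOR 17 = fc

93 23 05 a5 6f 2b 27 0f f4 bb 8b fc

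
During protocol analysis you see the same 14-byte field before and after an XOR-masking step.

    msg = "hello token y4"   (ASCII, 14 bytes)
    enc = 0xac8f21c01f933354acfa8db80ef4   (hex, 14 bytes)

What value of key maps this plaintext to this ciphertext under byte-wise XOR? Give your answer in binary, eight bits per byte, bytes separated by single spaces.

Since enc = msg ⊕ key, XORing both sides with msg gives key = msg ⊕ enc.
104 ⊕ 172 = 196
101 ⊕ 143 = 234
108 ⊕  33 =  77
108 ⊕ 192 = 172
111 ⊕  31 = 112
 32 ⊕ 147 = 179
116 ⊕  51 =  71
111 ⊕  84 =  59
107 ⊕ 172 = 199
101 ⊕ 250 = 159
110 ⊕ 141 = 227
 32 ⊕ 184 = 152
121 ⊕  14 = 119
 52 ⊕ 244 = 192

11000100 11101010 01001101 10101100 01110000 10110011 01000111 00111011 11000111 10011111 11100011 10011000 01110111 11000000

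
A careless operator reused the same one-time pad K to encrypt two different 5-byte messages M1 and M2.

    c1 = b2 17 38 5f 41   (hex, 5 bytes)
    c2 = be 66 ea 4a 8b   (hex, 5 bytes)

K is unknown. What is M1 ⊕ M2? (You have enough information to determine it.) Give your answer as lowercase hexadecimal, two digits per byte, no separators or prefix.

0c71d215ca

c1 ⊕ c2 = (M1 ⊕ K) ⊕ (M2 ⊕ K) = M1 ⊕ M2 — the shared key cancels under XOR.
byte 0: 10110010 ^ 10111110 = 00001100
byte 1: 00010111 ^ 01100110 = 01110001
byte 2: 00111000 ^ 11101010 = 11010010
byte 3: 01011111 ^ 01001010 = 00010101
byte 4: 01000001 ^ 10001011 = 11001010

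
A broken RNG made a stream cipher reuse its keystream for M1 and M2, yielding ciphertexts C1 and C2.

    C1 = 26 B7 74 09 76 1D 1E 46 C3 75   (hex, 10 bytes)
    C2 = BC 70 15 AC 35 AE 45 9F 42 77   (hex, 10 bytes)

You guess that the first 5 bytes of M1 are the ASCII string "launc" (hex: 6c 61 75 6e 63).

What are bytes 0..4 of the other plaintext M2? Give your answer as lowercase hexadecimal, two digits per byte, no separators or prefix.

f6a614cb20

First, C1 ⊕ C2 = (M1 ⊕ K) ⊕ (M2 ⊕ K) = M1 ⊕ M2, so the key drops out. Then M2 = (M1 ⊕ M2) ⊕ M1 over the first 5 bytes.
byte 0: (26 ⊕ bc) ⊕ 6c = 9a ⊕ 6c = f6
byte 1: (b7 ⊕ 70) ⊕ 61 = c7 ⊕ 61 = a6
byte 2: (74 ⊕ 15) ⊕ 75 = 61 ⊕ 75 = 14
byte 3: (09 ⊕ ac) ⊕ 6e = a5 ⊕ 6e = cb
byte 4: (76 ⊕ 35) ⊕ 63 = 43 ⊕ 63 = 20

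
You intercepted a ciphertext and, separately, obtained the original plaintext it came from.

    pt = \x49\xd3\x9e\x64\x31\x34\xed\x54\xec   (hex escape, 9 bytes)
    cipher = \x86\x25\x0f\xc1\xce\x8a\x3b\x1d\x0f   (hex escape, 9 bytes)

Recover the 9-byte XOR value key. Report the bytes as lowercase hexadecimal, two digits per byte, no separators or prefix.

Since cipher = pt ⊕ key, XORing both sides with pt gives key = pt ⊕ cipher.
49 ⊕ 86 = cf
d3 ⊕ 25 = f6
9e ⊕ 0f = 91
64 ⊕ c1 = a5
31 ⊕ ce = ff
34 ⊕ 8a = be
ed ⊕ 3b = d6
54 ⊕ 1d = 49
ec ⊕ 0f = e3

cff691a5ffbed649e3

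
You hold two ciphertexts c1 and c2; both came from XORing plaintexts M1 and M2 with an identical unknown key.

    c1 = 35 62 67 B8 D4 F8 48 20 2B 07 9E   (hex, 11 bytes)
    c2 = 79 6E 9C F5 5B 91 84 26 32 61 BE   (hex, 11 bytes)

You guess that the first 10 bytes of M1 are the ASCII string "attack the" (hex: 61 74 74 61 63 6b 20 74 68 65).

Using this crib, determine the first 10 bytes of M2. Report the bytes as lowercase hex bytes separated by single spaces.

2d 78 8f 2c ec 02 ec 72 71 03

First, c1 ⊕ c2 = (M1 ⊕ K) ⊕ (M2 ⊕ K) = M1 ⊕ M2, so the key drops out. Then M2 = (M1 ⊕ M2) ⊕ M1 over the first 10 bytes.
byte 0: (35 XOR 79) XOR 61 = 4c XOR 61 = 2d
byte 1: (62 XOR 6e) XOR 74 = 0c XOR 74 = 78
byte 2: (67 XOR 9c) XOR 74 = fb XOR 74 = 8f
byte 3: (b8 XOR f5) XOR 61 = 4d XOR 61 = 2c
byte 4: (d4 XOR 5b) XOR 63 = 8f XOR 63 = ec
byte 5: (f8 XOR 91) XOR 6b = 69 XOR 6b = 02
byte 6: (48 XOR 84) XOR 20 = cc XOR 20 = ec
byte 7: (20 XOR 26) XOR 74 = 06 XOR 74 = 72
byte 8: (2b XOR 32) XOR 68 = 19 XOR 68 = 71
byte 9: (07 XOR 61) XOR 65 = 66 XOR 65 = 03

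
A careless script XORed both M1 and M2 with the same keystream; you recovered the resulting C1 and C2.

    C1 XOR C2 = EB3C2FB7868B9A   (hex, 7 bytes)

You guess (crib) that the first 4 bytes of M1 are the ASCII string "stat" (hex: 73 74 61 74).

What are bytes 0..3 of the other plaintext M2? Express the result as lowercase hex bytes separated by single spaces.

Since C1 ⊕ C2 = M1 ⊕ M2, XORing with the guessed M1 bytes yields the corresponding M2 bytes: M2 = (C1 ⊕ C2) ⊕ M1.
eb xor 73 = 98
3c xor 74 = 48
2f xor 61 = 4e
b7 xor 74 = c3

98 48 4e c3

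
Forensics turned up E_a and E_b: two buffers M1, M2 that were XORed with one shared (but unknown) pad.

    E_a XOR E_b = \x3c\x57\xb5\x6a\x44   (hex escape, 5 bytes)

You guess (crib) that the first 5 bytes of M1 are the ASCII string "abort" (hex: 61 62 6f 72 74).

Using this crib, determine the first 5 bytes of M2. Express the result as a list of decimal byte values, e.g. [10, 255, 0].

[93, 53, 218, 24, 48]

Since E_a ⊕ E_b = M1 ⊕ M2, XORing with the guessed M1 bytes yields the corresponding M2 bytes: M2 = (E_a ⊕ E_b) ⊕ M1.
byte 0: 3c ⊕ 61 = 5d
byte 1: 57 ⊕ 62 = 35
byte 2: b5 ⊕ 6f = da
byte 3: 6a ⊕ 72 = 18
byte 4: 44 ⊕ 74 = 30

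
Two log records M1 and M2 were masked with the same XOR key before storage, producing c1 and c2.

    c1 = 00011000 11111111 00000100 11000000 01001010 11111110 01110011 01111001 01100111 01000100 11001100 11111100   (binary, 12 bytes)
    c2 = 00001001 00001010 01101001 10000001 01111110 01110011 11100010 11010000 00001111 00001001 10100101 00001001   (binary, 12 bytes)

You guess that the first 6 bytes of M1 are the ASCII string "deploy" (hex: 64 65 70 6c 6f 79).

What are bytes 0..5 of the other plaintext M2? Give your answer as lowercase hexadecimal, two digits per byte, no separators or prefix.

75901d2d5bf4

First, c1 ⊕ c2 = (M1 ⊕ K) ⊕ (M2 ⊕ K) = M1 ⊕ M2, so the key drops out. Then M2 = (M1 ⊕ M2) ⊕ M1 over the first 6 bytes.
byte 0: (18 ^ 09) ^ 64 = 11 ^ 64 = 75
byte 1: (ff ^ 0a) ^ 65 = f5 ^ 65 = 90
byte 2: (04 ^ 69) ^ 70 = 6d ^ 70 = 1d
byte 3: (c0 ^ 81) ^ 6c = 41 ^ 6c = 2d
byte 4: (4a ^ 7e) ^ 6f = 34 ^ 6f = 5b
byte 5: (fe ^ 73) ^ 79 = 8d ^ 79 = f4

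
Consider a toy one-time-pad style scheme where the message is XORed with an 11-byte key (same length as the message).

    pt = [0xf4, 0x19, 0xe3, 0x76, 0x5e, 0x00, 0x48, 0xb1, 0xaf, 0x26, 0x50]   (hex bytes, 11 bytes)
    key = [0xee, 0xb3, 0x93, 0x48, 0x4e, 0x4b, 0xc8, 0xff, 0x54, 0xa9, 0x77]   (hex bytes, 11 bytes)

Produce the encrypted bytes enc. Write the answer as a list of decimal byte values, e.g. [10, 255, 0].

XOR is its own inverse, so applying the key byte-wise gives the result directly.
f4 xor ee = 1a
19 xor b3 = aa
e3 xor 93 = 70
76 xor 48 = 3e
5e xor 4e = 10
00 xor 4b = 4b
48 xor c8 = 80
b1 xor ff = 4e
af xor 54 = fb
26 xor a9 = 8f
50 xor 77 = 27

[26, 170, 112, 62, 16, 75, 128, 78, 251, 143, 39]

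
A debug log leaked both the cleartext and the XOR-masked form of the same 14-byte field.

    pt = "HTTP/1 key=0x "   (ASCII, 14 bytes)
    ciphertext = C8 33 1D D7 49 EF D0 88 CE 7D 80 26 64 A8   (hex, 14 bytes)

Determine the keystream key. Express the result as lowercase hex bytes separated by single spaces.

Since ciphertext = pt ⊕ key, XORing both sides with pt gives key = pt ⊕ ciphertext.
byte 0: 01001000 ^ 11001000 = 10000000
byte 1: 01010100 ^ 00110011 = 01100111
byte 2: 01010100 ^ 00011101 = 01001001
byte 3: 01010000 ^ 11010111 = 10000111
byte 4: 00101111 ^ 01001001 = 01100110
byte 5: 00110001 ^ 11101111 = 11011110
byte 6: 00100000 ^ 11010000 = 11110000
byte 7: 01101011 ^ 10001000 = 11100011
byte 8: 01100101 ^ 11001110 = 10101011
byte 9: 01111001 ^ 01111101 = 00000100
byte 10: 00111101 ^ 10000000 = 10111101
byte 11: 00110000 ^ 00100110 = 00010110
byte 12: 01111000 ^ 01100100 = 00011100
byte 13: 00100000 ^ 10101000 = 10001000

80 67 49 87 66 de f0 e3 ab 04 bd 16 1c 88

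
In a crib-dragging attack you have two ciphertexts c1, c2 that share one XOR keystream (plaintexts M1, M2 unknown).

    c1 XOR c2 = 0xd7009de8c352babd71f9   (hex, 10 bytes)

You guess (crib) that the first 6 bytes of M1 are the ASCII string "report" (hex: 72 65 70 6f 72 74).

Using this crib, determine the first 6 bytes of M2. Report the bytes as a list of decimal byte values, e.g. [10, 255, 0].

[165, 101, 237, 135, 177, 38]

Since c1 ⊕ c2 = M1 ⊕ M2, XORing with the guessed M1 bytes yields the corresponding M2 bytes: M2 = (c1 ⊕ c2) ⊕ M1.
byte 0: 11010111 XOR 01110010 = 10100101
byte 1: 00000000 XOR 01100101 = 01100101
byte 2: 10011101 XOR 01110000 = 11101101
byte 3: 11101000 XOR 01101111 = 10000111
byte 4: 11000011 XOR 01110010 = 10110001
byte 5: 01010010 XOR 01110100 = 00100110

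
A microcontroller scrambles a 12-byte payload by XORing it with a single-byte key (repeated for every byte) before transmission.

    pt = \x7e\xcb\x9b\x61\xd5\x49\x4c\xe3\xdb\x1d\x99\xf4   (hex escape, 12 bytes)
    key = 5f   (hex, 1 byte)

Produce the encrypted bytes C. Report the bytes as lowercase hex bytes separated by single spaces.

The 1-byte key repeats, so the effective keystream is 5f 5f 5f 5f 5f 5f 5f 5f 5f 5f 5f 5f.
byte 0: 01111110 ⊕ 01011111 = 00100001
byte 1: 11001011 ⊕ 01011111 = 10010100
byte 2: 10011011 ⊕ 01011111 = 11000100
byte 3: 01100001 ⊕ 01011111 = 00111110
byte 4: 11010101 ⊕ 01011111 = 10001010
byte 5: 01001001 ⊕ 01011111 = 00010110
byte 6: 01001100 ⊕ 01011111 = 00010011
byte 7: 11100011 ⊕ 01011111 = 10111100
byte 8: 11011011 ⊕ 01011111 = 10000100
byte 9: 00011101 ⊕ 01011111 = 01000010
byte 10: 10011001 ⊕ 01011111 = 11000110
byte 11: 11110100 ⊕ 01011111 = 10101011

21 94 c4 3e 8a 16 13 bc 84 42 c6 ab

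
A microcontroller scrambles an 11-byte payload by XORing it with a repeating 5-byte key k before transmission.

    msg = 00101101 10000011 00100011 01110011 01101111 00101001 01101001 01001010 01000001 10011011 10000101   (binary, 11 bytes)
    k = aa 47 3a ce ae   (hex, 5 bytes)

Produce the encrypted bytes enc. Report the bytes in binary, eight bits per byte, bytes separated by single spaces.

The 5-byte key repeats, so the effective keystream is aa 47 3a ce ae aa 47 3a ce ae aa.
byte 0: 00101101 ^ 10101010 = 10000111
byte 1: 10000011 ^ 01000111 = 11000100
byte 2: 00100011 ^ 00111010 = 00011001
byte 3: 01110011 ^ 11001110 = 10111101
byte 4: 01101111 ^ 10101110 = 11000001
byte 5: 00101001 ^ 10101010 = 10000011
byte 6: 01101001 ^ 01000111 = 00101110
byte 7: 01001010 ^ 00111010 = 01110000
byte 8: 01000001 ^ 11001110 = 10001111
byte 9: 10011011 ^ 10101110 = 00110101
byte 10: 10000101 ^ 10101010 = 00101111

10000111 11000100 00011001 10111101 11000001 10000011 00101110 01110000 10001111 00110101 00101111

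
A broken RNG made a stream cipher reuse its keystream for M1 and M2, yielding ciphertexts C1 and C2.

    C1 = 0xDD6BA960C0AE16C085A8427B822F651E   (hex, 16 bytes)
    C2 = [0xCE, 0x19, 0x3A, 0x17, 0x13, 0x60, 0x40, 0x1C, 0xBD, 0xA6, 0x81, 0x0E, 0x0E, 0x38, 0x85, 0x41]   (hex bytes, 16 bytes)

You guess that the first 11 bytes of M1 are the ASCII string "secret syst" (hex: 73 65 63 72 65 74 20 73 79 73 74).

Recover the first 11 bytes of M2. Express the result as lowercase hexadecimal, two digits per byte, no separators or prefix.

First, C1 ⊕ C2 = (M1 ⊕ K) ⊕ (M2 ⊕ K) = M1 ⊕ M2, so the key drops out. Then M2 = (M1 ⊕ M2) ⊕ M1 over the first 11 bytes.
byte 0: (dd XOR ce) XOR 73 = 13 XOR 73 = 60
byte 1: (6b XOR 19) XOR 65 = 72 XOR 65 = 17
byte 2: (a9 XOR 3a) XOR 63 = 93 XOR 63 = f0
byte 3: (60 XOR 17) XOR 72 = 77 XOR 72 = 05
byte 4: (c0 XOR 13) XOR 65 = d3 XOR 65 = b6
byte 5: (ae XOR 60) XOR 74 = ce XOR 74 = ba
byte 6: (16 XOR 40) XOR 20 = 56 XOR 20 = 76
byte 7: (c0 XOR 1c) XOR 73 = dc XOR 73 = af
byte 8: (85 XOR bd) XOR 79 = 38 XOR 79 = 41
byte 9: (a8 XOR a6) XOR 73 = 0e XOR 73 = 7d
byte 10: (42 XOR 81) XOR 74 = c3 XOR 74 = b7

6017f005b6ba76af417db7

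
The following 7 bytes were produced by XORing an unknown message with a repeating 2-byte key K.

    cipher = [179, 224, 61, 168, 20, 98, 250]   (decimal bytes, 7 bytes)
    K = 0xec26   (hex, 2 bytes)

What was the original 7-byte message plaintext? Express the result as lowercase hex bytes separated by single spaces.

The 2-byte key repeats, so the effective keystream is ec 26 ec 26 ec 26 ec.
byte 0: b3 xor ec = 5f
byte 1: e0 xor 26 = c6
byte 2: 3d xor ec = d1
byte 3: a8 xor 26 = 8e
byte 4: 14 xor ec = f8
byte 5: 62 xor 26 = 44
byte 6: fa xor ec = 16

5f c6 d1 8e f8 44 16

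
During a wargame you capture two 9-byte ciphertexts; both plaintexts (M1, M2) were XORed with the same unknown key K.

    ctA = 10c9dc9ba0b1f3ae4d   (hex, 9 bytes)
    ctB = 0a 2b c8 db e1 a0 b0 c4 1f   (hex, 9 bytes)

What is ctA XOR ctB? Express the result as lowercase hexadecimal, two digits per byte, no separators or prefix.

ctA ⊕ ctB = (M1 ⊕ K) ⊕ (M2 ⊕ K) = M1 ⊕ M2 — the shared key cancels under XOR.
00010000 ^ 00001010 = 00011010
11001001 ^ 00101011 = 11100010
11011100 ^ 11001000 = 00010100
10011011 ^ 11011011 = 01000000
10100000 ^ 11100001 = 01000001
10110001 ^ 10100000 = 00010001
11110011 ^ 10110000 = 01000011
10101110 ^ 11000100 = 01101010
01001101 ^ 00011111 = 01010010

1ae214404111436a52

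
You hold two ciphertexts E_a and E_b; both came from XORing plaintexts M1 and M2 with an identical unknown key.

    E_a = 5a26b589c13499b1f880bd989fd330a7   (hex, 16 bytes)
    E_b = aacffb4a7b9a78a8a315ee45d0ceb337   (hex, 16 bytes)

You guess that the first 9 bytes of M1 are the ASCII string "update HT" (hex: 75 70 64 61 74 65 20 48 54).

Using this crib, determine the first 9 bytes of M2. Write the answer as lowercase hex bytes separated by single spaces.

85 99 2a a2 ce cb c1 51 0f

First, E_a ⊕ E_b = (M1 ⊕ K) ⊕ (M2 ⊕ K) = M1 ⊕ M2, so the key drops out. Then M2 = (M1 ⊕ M2) ⊕ M1 over the first 9 bytes.
byte 0: (5a xor aa) xor 75 = f0 xor 75 = 85
byte 1: (26 xor cf) xor 70 = e9 xor 70 = 99
byte 2: (b5 xor fb) xor 64 = 4e xor 64 = 2a
byte 3: (89 xor 4a) xor 61 = c3 xor 61 = a2
byte 4: (c1 xor 7b) xor 74 = ba xor 74 = ce
byte 5: (34 xor 9a) xor 65 = ae xor 65 = cb
byte 6: (99 xor 78) xor 20 = e1 xor 20 = c1
byte 7: (b1 xor a8) xor 48 = 19 xor 48 = 51
byte 8: (f8 xor a3) xor 54 = 5b xor 54 = 0f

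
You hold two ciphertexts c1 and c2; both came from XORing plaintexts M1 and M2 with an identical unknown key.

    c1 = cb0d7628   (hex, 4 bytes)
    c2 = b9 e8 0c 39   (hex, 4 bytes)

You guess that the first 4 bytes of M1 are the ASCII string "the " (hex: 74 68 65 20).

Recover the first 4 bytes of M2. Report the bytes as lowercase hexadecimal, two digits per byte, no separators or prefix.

First, c1 ⊕ c2 = (M1 ⊕ K) ⊕ (M2 ⊕ K) = M1 ⊕ M2, so the key drops out. Then M2 = (M1 ⊕ M2) ⊕ M1 over the first 4 bytes.
byte 0: (cb XOR b9) XOR 74 = 72 XOR 74 = 06
byte 1: (0d XOR e8) XOR 68 = e5 XOR 68 = 8d
byte 2: (76 XOR 0c) XOR 65 = 7a XOR 65 = 1f
byte 3: (28 XOR 39) XOR 20 = 11 XOR 20 = 31

068d1f31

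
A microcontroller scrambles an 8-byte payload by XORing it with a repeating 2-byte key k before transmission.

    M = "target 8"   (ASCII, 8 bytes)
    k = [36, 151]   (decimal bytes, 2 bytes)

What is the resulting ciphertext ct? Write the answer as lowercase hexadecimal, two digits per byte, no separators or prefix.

50f656f041e304af

The 2-byte key repeats, so the effective keystream is 24 97 24 97 24 97 24 97.
byte 0: 74 ^ 24 = 50
byte 1: 61 ^ 97 = f6
byte 2: 72 ^ 24 = 56
byte 3: 67 ^ 97 = f0
byte 4: 65 ^ 24 = 41
byte 5: 74 ^ 97 = e3
byte 6: 20 ^ 24 = 04
byte 7: 38 ^ 97 = af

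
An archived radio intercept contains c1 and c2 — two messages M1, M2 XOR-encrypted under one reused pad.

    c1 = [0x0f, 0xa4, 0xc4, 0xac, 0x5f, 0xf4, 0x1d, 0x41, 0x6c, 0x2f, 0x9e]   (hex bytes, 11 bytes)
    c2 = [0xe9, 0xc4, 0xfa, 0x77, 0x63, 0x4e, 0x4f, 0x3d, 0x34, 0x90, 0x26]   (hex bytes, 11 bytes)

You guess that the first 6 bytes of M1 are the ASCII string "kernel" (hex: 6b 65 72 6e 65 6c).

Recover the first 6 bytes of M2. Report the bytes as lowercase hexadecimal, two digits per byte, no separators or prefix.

First, c1 ⊕ c2 = (M1 ⊕ K) ⊕ (M2 ⊕ K) = M1 ⊕ M2, so the key drops out. Then M2 = (M1 ⊕ M2) ⊕ M1 over the first 6 bytes.
byte 0: (0f xor e9) xor 6b = e6 xor 6b = 8d
byte 1: (a4 xor c4) xor 65 = 60 xor 65 = 05
byte 2: (c4 xor fa) xor 72 = 3e xor 72 = 4c
byte 3: (ac xor 77) xor 6e = db xor 6e = b5
byte 4: (5f xor 63) xor 65 = 3c xor 65 = 59
byte 5: (f4 xor 4e) xor 6c = ba xor 6c = d6

8d054cb559d6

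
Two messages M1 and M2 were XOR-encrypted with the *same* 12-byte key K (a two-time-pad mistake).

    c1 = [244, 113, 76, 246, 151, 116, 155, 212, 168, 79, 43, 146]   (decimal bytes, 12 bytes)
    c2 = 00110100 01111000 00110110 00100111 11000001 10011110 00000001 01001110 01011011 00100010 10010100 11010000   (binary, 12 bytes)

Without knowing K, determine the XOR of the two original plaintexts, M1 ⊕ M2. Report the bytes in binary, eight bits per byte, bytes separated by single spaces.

11000000 00001001 01111010 11010001 01010110 11101010 10011010 10011010 11110011 01101101 10111111 01000010

c1 ⊕ c2 = (M1 ⊕ K) ⊕ (M2 ⊕ K) = M1 ⊕ M2 — the shared key cancels under XOR.
244 xor  52 = 192
113 xor 120 =   9
 76 xor  54 = 122
246 xor  39 = 209
151 xor 193 =  86
116 xor 158 = 234
155 xor   1 = 154
212 xor  78 = 154
168 xor  91 = 243
 79 xor  34 = 109
 43 xor 148 = 191
146 xor 208 =  66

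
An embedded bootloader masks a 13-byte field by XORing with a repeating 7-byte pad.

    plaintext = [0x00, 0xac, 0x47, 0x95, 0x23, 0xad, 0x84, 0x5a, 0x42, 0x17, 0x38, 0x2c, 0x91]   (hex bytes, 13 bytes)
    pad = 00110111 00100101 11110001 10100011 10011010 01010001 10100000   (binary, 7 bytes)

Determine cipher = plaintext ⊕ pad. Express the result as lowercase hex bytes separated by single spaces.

The 7-byte key repeats, so the effective keystream is 37 25 f1 a3 9a 51 a0 37 25 f1 a3 9a 51.
byte 0: 00 ⊕ 37 = 37
byte 1: ac ⊕ 25 = 89
byte 2: 47 ⊕ f1 = b6
byte 3: 95 ⊕ a3 = 36
byte 4: 23 ⊕ 9a = b9
byte 5: ad ⊕ 51 = fc
byte 6: 84 ⊕ a0 = 24
byte 7: 5a ⊕ 37 = 6d
byte 8: 42 ⊕ 25 = 67
byte 9: 17 ⊕ f1 = e6
byte 10: 38 ⊕ a3 = 9b
byte 11: 2c ⊕ 9a = b6
byte 12: 91 ⊕ 51 = c0

37 89 b6 36 b9 fc 24 6d 67 e6 9b b6 c0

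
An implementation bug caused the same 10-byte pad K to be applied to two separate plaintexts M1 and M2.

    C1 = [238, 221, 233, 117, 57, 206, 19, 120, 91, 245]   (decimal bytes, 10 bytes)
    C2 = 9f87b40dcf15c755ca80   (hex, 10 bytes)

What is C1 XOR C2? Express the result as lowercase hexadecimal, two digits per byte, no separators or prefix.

C1 ⊕ C2 = (M1 ⊕ K) ⊕ (M2 ⊕ K) = M1 ⊕ M2 — the shared key cancels under XOR.
238 XOR 159 = 113
221 XOR 135 =  90
233 XOR 180 =  93
117 XOR  13 = 120
 57 XOR 207 = 246
206 XOR  21 = 219
 19 XOR 199 = 212
120 XOR  85 =  45
 91 XOR 202 = 145
245 XOR 128 = 117

715a5d78f6dbd42d9175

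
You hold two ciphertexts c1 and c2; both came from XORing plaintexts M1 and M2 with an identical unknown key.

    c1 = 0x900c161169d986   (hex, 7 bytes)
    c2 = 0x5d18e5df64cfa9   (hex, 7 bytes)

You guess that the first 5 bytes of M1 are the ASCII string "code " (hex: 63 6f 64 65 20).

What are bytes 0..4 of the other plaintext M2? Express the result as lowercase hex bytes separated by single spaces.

First, c1 ⊕ c2 = (M1 ⊕ K) ⊕ (M2 ⊕ K) = M1 ⊕ M2, so the key drops out. Then M2 = (M1 ⊕ M2) ⊕ M1 over the first 5 bytes.
byte 0: (90 XOR 5d) XOR 63 = cd XOR 63 = ae
byte 1: (0c XOR 18) XOR 6f = 14 XOR 6f = 7b
byte 2: (16 XOR e5) XOR 64 = f3 XOR 64 = 97
byte 3: (11 XOR df) XOR 65 = ce XOR 65 = ab
byte 4: (69 XOR 64) XOR 20 = 0d XOR 20 = 2d

ae 7b 97 ab 2d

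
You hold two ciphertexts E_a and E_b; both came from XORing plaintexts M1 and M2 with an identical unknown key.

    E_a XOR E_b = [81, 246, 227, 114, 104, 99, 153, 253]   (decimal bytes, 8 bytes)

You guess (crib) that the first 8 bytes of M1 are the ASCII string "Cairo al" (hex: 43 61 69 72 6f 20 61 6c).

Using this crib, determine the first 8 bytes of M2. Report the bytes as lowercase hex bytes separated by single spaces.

12 97 8a 00 07 43 f8 91

Since E_a ⊕ E_b = M1 ⊕ M2, XORing with the guessed M1 bytes yields the corresponding M2 bytes: M2 = (E_a ⊕ E_b) ⊕ M1.
51 ⊕ 43 = 12
f6 ⊕ 61 = 97
e3 ⊕ 69 = 8a
72 ⊕ 72 = 00
68 ⊕ 6f = 07
63 ⊕ 20 = 43
99 ⊕ 61 = f8
fd ⊕ 6c = 91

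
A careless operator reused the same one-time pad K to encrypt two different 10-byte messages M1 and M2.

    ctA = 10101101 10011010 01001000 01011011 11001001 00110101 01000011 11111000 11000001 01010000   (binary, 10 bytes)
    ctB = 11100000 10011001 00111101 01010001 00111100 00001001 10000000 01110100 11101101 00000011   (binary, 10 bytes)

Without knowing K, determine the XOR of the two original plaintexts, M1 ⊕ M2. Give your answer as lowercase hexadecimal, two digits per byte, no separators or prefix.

4d03750af53cc38c2c53

ctA ⊕ ctB = (M1 ⊕ K) ⊕ (M2 ⊕ K) = M1 ⊕ M2 — the shared key cancels under XOR.
byte 0: 173 ⊕ 224 =  77
byte 1: 154 ⊕ 153 =   3
byte 2:  72 ⊕  61 = 117
byte 3:  91 ⊕  81 =  10
byte 4: 201 ⊕  60 = 245
byte 5:  53 ⊕   9 =  60
byte 6:  67 ⊕ 128 = 195
byte 7: 248 ⊕ 116 = 140
byte 8: 193 ⊕ 237 =  44
byte 9:  80 ⊕   3 =  83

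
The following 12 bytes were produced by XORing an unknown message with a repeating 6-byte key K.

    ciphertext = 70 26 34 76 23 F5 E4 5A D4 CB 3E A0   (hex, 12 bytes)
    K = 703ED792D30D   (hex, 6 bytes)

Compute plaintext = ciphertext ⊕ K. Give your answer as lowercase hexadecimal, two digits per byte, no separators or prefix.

0018e3e4f0f894640359edad

The 6-byte key repeats, so the effective keystream is 70 3e d7 92 d3 0d 70 3e d7 92 d3 0d.
byte 0: 70 XOR 70 = 00
byte 1: 26 XOR 3e = 18
byte 2: 34 XOR d7 = e3
byte 3: 76 XOR 92 = e4
byte 4: 23 XOR d3 = f0
byte 5: f5 XOR 0d = f8
byte 6: e4 XOR 70 = 94
byte 7: 5a XOR 3e = 64
byte 8: d4 XOR d7 = 03
byte 9: cb XOR 92 = 59
byte 10: 3e XOR d3 = ed
byte 11: a0 XOR 0d = ad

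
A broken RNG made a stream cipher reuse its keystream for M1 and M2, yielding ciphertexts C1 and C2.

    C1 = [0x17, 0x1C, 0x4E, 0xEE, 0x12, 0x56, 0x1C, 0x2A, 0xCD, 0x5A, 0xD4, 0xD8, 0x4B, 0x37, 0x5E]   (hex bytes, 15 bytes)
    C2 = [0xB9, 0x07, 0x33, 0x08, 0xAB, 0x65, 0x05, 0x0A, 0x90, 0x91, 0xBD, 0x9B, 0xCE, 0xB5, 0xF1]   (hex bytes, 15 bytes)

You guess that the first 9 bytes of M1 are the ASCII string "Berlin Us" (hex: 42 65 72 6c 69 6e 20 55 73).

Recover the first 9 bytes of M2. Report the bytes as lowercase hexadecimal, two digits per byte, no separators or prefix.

ec7e0f8ad05d39752e

First, C1 ⊕ C2 = (M1 ⊕ K) ⊕ (M2 ⊕ K) = M1 ⊕ M2, so the key drops out. Then M2 = (M1 ⊕ M2) ⊕ M1 over the first 9 bytes.
byte 0: (17 XOR b9) XOR 42 = ae XOR 42 = ec
byte 1: (1c XOR 07) XOR 65 = 1b XOR 65 = 7e
byte 2: (4e XOR 33) XOR 72 = 7d XOR 72 = 0f
byte 3: (ee XOR 08) XOR 6c = e6 XOR 6c = 8a
byte 4: (12 XOR ab) XOR 69 = b9 XOR 69 = d0
byte 5: (56 XOR 65) XOR 6e = 33 XOR 6e = 5d
byte 6: (1c XOR 05) XOR 20 = 19 XOR 20 = 39
byte 7: (2a XOR 0a) XOR 55 = 20 XOR 55 = 75
byte 8: (cd XOR 90) XOR 73 = 5d XOR 73 = 2e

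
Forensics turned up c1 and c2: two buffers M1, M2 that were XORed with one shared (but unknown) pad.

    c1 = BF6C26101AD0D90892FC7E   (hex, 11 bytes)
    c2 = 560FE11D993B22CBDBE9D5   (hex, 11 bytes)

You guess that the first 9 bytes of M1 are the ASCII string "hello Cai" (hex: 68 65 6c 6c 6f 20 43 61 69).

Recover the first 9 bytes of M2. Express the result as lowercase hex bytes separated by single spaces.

First, c1 ⊕ c2 = (M1 ⊕ K) ⊕ (M2 ⊕ K) = M1 ⊕ M2, so the key drops out. Then M2 = (M1 ⊕ M2) ⊕ M1 over the first 9 bytes.
byte 0: (bf ⊕ 56) ⊕ 68 = e9 ⊕ 68 = 81
byte 1: (6c ⊕ 0f) ⊕ 65 = 63 ⊕ 65 = 06
byte 2: (26 ⊕ e1) ⊕ 6c = c7 ⊕ 6c = ab
byte 3: (10 ⊕ 1d) ⊕ 6c = 0d ⊕ 6c = 61
byte 4: (1a ⊕ 99) ⊕ 6f = 83 ⊕ 6f = ec
byte 5: (d0 ⊕ 3b) ⊕ 20 = eb ⊕ 20 = cb
byte 6: (d9 ⊕ 22) ⊕ 43 = fb ⊕ 43 = b8
byte 7: (08 ⊕ cb) ⊕ 61 = c3 ⊕ 61 = a2
byte 8: (92 ⊕ db) ⊕ 69 = 49 ⊕ 69 = 20

81 06 ab 61 ec cb b8 a2 20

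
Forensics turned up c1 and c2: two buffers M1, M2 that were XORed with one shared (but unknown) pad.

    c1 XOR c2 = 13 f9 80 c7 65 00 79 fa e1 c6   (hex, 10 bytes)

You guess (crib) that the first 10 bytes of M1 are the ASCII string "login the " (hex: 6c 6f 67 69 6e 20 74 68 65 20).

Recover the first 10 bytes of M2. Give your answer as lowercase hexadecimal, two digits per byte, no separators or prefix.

Since c1 ⊕ c2 = M1 ⊕ M2, XORing with the guessed M1 bytes yields the corresponding M2 bytes: M2 = (c1 ⊕ c2) ⊕ M1.
 19 ⊕ 108 = 127
249 ⊕ 111 = 150
128 ⊕ 103 = 231
199 ⊕ 105 = 174
101 ⊕ 110 =  11
  0 ⊕  32 =  32
121 ⊕ 116 =  13
250 ⊕ 104 = 146
225 ⊕ 101 = 132
198 ⊕  32 = 230

7f96e7ae0b200d9284e6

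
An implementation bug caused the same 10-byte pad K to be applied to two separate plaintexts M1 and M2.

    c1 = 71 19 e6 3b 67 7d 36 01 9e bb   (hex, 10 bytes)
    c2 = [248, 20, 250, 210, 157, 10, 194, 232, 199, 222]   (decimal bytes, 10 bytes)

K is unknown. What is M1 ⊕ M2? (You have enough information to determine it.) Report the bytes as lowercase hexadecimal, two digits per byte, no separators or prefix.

890d1ce9fa77f4e95965

c1 ⊕ c2 = (M1 ⊕ K) ⊕ (M2 ⊕ K) = M1 ⊕ M2 — the shared key cancels under XOR.
71 XOR f8 = 89
19 XOR 14 = 0d
e6 XOR fa = 1c
3b XOR d2 = e9
67 XOR 9d = fa
7d XOR 0a = 77
36 XOR c2 = f4
01 XOR e8 = e9
9e XOR c7 = 59
bb XOR de = 65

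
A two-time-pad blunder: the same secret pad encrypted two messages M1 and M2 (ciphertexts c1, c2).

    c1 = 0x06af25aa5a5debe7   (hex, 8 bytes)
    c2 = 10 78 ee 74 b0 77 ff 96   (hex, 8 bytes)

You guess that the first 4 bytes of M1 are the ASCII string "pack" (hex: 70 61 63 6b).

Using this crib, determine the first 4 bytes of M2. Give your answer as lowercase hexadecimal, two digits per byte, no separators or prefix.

First, c1 ⊕ c2 = (M1 ⊕ K) ⊕ (M2 ⊕ K) = M1 ⊕ M2, so the key drops out. Then M2 = (M1 ⊕ M2) ⊕ M1 over the first 4 bytes.
byte 0: (06 XOR 10) XOR 70 = 16 XOR 70 = 66
byte 1: (af XOR 78) XOR 61 = d7 XOR 61 = b6
byte 2: (25 XOR ee) XOR 63 = cb XOR 63 = a8
byte 3: (aa XOR 74) XOR 6b = de XOR 6b = b5

66b6a8b5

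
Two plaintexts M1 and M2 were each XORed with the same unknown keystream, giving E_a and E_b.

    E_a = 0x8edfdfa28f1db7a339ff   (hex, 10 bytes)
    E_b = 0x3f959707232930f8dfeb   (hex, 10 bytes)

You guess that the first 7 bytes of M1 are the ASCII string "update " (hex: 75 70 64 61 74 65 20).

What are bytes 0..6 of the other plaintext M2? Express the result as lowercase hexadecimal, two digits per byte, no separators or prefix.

First, E_a ⊕ E_b = (M1 ⊕ K) ⊕ (M2 ⊕ K) = M1 ⊕ M2, so the key drops out. Then M2 = (M1 ⊕ M2) ⊕ M1 over the first 7 bytes.
byte 0: (8e xor 3f) xor 75 = b1 xor 75 = c4
byte 1: (df xor 95) xor 70 = 4a xor 70 = 3a
byte 2: (df xor 97) xor 64 = 48 xor 64 = 2c
byte 3: (a2 xor 07) xor 61 = a5 xor 61 = c4
byte 4: (8f xor 23) xor 74 = ac xor 74 = d8
byte 5: (1d xor 29) xor 65 = 34 xor 65 = 51
byte 6: (b7 xor 30) xor 20 = 87 xor 20 = a7

c43a2cc4d851a7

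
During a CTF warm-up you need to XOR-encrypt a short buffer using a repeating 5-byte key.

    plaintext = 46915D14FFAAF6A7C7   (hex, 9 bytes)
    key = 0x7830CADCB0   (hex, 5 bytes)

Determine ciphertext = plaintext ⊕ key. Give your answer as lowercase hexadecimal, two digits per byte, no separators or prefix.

3ea197c84fd2c66d1b

The 5-byte key repeats, so the effective keystream is 78 30 ca dc b0 78 30 ca dc.
byte 0: 46 XOR 78 = 3e
byte 1: 91 XOR 30 = a1
byte 2: 5d XOR ca = 97
byte 3: 14 XOR dc = c8
byte 4: ff XOR b0 = 4f
byte 5: aa XOR 78 = d2
byte 6: f6 XOR 30 = c6
byte 7: a7 XOR ca = 6d
byte 8: c7 XOR dc = 1b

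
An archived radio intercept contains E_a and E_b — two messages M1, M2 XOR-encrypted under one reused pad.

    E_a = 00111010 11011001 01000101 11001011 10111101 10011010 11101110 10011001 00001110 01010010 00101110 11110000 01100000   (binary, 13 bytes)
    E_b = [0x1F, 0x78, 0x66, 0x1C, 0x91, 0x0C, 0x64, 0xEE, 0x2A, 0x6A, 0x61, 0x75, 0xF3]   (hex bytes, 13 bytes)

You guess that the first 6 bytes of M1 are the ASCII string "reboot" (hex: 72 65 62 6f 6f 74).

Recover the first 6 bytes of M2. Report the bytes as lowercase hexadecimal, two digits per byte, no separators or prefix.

First, E_a ⊕ E_b = (M1 ⊕ K) ⊕ (M2 ⊕ K) = M1 ⊕ M2, so the key drops out. Then M2 = (M1 ⊕ M2) ⊕ M1 over the first 6 bytes.
byte 0: (3a xor 1f) xor 72 = 25 xor 72 = 57
byte 1: (d9 xor 78) xor 65 = a1 xor 65 = c4
byte 2: (45 xor 66) xor 62 = 23 xor 62 = 41
byte 3: (cb xor 1c) xor 6f = d7 xor 6f = b8
byte 4: (bd xor 91) xor 6f = 2c xor 6f = 43
byte 5: (9a xor 0c) xor 74 = 96 xor 74 = e2

57c441b843e2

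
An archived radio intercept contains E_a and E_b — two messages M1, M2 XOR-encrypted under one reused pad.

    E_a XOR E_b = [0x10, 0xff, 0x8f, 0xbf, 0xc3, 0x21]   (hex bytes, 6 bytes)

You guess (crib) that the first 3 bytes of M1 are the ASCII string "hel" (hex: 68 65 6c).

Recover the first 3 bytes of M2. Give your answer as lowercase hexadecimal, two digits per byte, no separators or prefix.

Since E_a ⊕ E_b = M1 ⊕ M2, XORing with the guessed M1 bytes yields the corresponding M2 bytes: M2 = (E_a ⊕ E_b) ⊕ M1.
 16 XOR 104 = 120
255 XOR 101 = 154
143 XOR 108 = 227

789ae3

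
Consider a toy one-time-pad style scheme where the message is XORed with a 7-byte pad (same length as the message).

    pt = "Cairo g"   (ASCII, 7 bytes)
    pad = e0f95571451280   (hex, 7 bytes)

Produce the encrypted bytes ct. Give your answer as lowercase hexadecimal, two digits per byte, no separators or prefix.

XOR is its own inverse, so applying the key byte-wise gives the result directly.
byte 0: 01000011 ⊕ 11100000 = 10100011
byte 1: 01100001 ⊕ 11111001 = 10011000
byte 2: 01101001 ⊕ 01010101 = 00111100
byte 3: 01110010 ⊕ 01110001 = 00000011
byte 4: 01101111 ⊕ 01000101 = 00101010
byte 5: 00100000 ⊕ 00010010 = 00110010
byte 6: 01100111 ⊕ 10000000 = 11100111

a3983c032a32e7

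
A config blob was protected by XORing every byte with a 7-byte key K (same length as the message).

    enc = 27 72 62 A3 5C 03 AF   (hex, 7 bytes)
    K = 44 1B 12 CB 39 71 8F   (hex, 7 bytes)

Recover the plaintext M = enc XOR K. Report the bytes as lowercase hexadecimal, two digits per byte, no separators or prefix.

63697068657220

XOR is its own inverse, so applying the key byte-wise gives the result directly.
byte 0:  39 xor  68 =  99
byte 1: 114 xor  27 = 105
byte 2:  98 xor  18 = 112
byte 3: 163 xor 203 = 104
byte 4:  92 xor  57 = 101
byte 5:   3 xor 113 = 114
byte 6: 175 xor 143 =  32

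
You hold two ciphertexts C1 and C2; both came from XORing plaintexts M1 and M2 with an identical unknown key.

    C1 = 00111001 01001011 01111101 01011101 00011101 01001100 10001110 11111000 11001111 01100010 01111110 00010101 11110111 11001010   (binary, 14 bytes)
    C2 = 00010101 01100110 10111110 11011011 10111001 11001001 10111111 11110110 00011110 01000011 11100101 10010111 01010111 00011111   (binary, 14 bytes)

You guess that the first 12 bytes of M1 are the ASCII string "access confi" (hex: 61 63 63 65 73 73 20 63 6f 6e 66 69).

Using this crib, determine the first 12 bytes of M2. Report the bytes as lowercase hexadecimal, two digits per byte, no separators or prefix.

First, C1 ⊕ C2 = (M1 ⊕ K) ⊕ (M2 ⊕ K) = M1 ⊕ M2, so the key drops out. Then M2 = (M1 ⊕ M2) ⊕ M1 over the first 12 bytes.
byte 0: (39 xor 15) xor 61 = 2c xor 61 = 4d
byte 1: (4b xor 66) xor 63 = 2d xor 63 = 4e
byte 2: (7d xor be) xor 63 = c3 xor 63 = a0
byte 3: (5d xor db) xor 65 = 86 xor 65 = e3
byte 4: (1d xor b9) xor 73 = a4 xor 73 = d7
byte 5: (4c xor c9) xor 73 = 85 xor 73 = f6
byte 6: (8e xor bf) xor 20 = 31 xor 20 = 11
byte 7: (f8 xor f6) xor 63 = 0e xor 63 = 6d
byte 8: (cf xor 1e) xor 6f = d1 xor 6f = be
byte 9: (62 xor 43) xor 6e = 21 xor 6e = 4f
byte 10: (7e xor e5) xor 66 = 9b xor 66 = fd
byte 11: (15 xor 97) xor 69 = 82 xor 69 = eb

4d4ea0e3d7f6116dbe4ffdeb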